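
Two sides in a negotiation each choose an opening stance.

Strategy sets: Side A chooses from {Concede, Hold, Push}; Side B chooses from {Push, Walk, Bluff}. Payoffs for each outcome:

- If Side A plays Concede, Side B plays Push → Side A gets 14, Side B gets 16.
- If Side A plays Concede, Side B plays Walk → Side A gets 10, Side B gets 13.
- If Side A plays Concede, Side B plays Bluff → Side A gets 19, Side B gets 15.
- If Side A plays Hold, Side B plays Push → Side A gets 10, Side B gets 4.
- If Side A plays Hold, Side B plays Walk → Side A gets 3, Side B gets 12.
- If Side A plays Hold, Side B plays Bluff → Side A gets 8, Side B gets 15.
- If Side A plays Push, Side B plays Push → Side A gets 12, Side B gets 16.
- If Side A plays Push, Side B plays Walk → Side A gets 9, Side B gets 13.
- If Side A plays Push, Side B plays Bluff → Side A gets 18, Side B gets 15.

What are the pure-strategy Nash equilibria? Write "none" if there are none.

Pure NE: (Concede, Push)

Check each profile: it is a Nash equilibrium iff no player can strictly gain by switching unilaterally.
(Concede, Push): Side A gets 14, best alternative 12; Side B gets 16, best alternative 15. No profitable deviation — NE.
(Concede, Walk): Side B can switch to Push (13 → 16). Not NE.
(Concede, Bluff): Side B can switch to Push (15 → 16). Not NE.
(Hold, Push): Side A can switch to Concede (10 → 14). Not NE.
(Hold, Walk): Side A can switch to Concede (3 → 10). Not NE.
(Hold, Bluff): Side A can switch to Concede (8 → 19). Not NE.
(Push, Push): Side A can switch to Concede (12 → 14). Not NE.
(The remaining 2 profiles each have a profitable deviation by the same check.)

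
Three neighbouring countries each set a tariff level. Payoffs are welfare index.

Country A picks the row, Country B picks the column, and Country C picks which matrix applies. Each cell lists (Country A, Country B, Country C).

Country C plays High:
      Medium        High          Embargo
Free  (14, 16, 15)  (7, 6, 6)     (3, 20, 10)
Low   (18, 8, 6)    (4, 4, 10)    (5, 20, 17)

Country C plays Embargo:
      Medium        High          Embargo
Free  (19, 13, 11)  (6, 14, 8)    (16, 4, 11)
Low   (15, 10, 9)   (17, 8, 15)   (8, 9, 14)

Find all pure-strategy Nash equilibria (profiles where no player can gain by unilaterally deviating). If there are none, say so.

The unique pure-strategy Nash equilibrium is (Low, Embargo, High).

(Free, Medium, High): Country A can switch to Low (14 → 18). Not NE.
(Free, Medium, Embargo): Country B can switch to High (13 → 14). Not NE.
(Free, High, High): Country B can switch to Medium (6 → 16). Not NE.
(Free, High, Embargo): Country A can switch to Low (6 → 17). Not NE.
(Free, Embargo, High): Country A can switch to Low (3 → 5). Not NE.
(Free, Embargo, Embargo): Country B can switch to Medium (4 → 13). Not NE.
(Low, Embargo, High): Country A gets 5, best alternative 3; Country B gets 20, best alternative 8; Country C gets 17, best alternative 14. No profitable deviation — NE.
(The remaining 5 profiles each have a profitable deviation by the same check.)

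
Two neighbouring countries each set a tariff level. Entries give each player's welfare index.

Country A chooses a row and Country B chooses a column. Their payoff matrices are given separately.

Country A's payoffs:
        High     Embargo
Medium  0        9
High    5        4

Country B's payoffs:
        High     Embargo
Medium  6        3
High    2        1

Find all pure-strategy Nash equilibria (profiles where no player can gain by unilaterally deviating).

The unique pure-strategy Nash equilibrium is (High, High).

For each strategy profile, look for a profitable unilateral deviation.
(Medium, High): Country A can switch to High (0 → 5). Not NE.
(Medium, Embargo): Country B can switch to High (3 → 6). Not NE.
(High, High): Country A gets 5, best alternative 0; Country B gets 2, best alternative 1. No profitable deviation — NE.
(High, Embargo): Country A can switch to Medium (4 → 9). Not NE.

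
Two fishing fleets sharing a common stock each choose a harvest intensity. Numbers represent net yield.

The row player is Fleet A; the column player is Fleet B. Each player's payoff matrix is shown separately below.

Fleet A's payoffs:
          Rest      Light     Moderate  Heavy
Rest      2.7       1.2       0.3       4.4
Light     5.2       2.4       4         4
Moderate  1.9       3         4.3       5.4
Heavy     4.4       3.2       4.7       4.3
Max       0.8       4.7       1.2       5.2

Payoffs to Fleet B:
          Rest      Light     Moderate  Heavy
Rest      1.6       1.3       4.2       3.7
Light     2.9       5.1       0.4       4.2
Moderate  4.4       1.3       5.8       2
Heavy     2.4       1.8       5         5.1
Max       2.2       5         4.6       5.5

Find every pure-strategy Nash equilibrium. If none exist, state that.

Mark each player's best response to every combination of opponents' strategies; a profile where every player is best-responding is a pure Nash equilibrium.
Fleet A against Rest: payoffs 2.7, 5.2, 1.9, 4.4, 0.8 → best response Light.
Fleet A against Light: payoffs 1.2, 2.4, 3, 3.2, 4.7 → best response Max.
Fleet A against Moderate: payoffs 0.3, 4, 4.3, 4.7, 1.2 → best response Heavy.
Fleet A against Heavy: payoffs 4.4, 4, 5.4, 4.3, 5.2 → best response Moderate.
Fleet B against Rest: payoffs 1.6, 1.3, 4.2, 3.7 → best response Moderate.
Fleet B against Light: payoffs 2.9, 5.1, 0.4, 4.2 → best response Light.
Fleet B against Moderate: payoffs 4.4, 1.3, 5.8, 2 → best response Moderate.
Fleet B against Heavy: payoffs 2.4, 1.8, 5, 5.1 → best response Heavy.
Fleet B against Max: payoffs 2.2, 5, 4.6, 5.5 → best response Heavy.
No profile is a mutual best response for all players.

This game has no pure Nash equilibrium.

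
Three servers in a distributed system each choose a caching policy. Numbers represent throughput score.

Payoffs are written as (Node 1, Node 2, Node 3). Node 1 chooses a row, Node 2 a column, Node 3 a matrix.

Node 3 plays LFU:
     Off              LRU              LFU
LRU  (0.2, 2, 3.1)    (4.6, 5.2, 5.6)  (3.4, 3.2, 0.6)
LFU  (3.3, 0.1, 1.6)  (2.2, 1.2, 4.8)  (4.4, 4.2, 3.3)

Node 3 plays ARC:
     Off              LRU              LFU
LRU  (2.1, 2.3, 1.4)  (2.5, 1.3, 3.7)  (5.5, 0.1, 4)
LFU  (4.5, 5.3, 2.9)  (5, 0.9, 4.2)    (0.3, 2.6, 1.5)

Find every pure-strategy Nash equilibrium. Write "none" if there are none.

Pure-strategy Nash equilibria: (LRU, LRU, LFU); (LFU, Off, ARC); (LFU, LFU, LFU)

Mark each player's best response to every combination of opponents' strategies; a profile where every player is best-responding is a pure Nash equilibrium.
Node 1 against (Off, LFU): payoffs 0.2, 3.3 → best response LFU.
Node 1 against (Off, ARC): payoffs 2.1, 4.5 → best response LFU.
Node 1 against (LRU, LFU): payoffs 4.6, 2.2 → best response LRU.
Node 1 against (LRU, ARC): payoffs 2.5, 5 → best response LFU.
Node 1 against (LFU, LFU): payoffs 3.4, 4.4 → best response LFU.
Node 1 against (LFU, ARC): payoffs 5.5, 0.3 → best response LRU.
Node 2 against (LRU, LFU): payoffs 2, 5.2, 3.2 → best response LRU.
Node 2 against (LRU, ARC): payoffs 2.3, 1.3, 0.1 → best response Off.
Node 2 against (LFU, LFU): payoffs 0.1, 1.2, 4.2 → best response LFU.
Node 2 against (LFU, ARC): payoffs 5.3, 0.9, 2.6 → best response Off.
Node 3 against (LRU, Off): payoffs 3.1, 1.4 → best response LFU.
Node 3 against (LRU, LRU): payoffs 5.6, 3.7 → best response LFU.
Node 3 against (LRU, LFU): payoffs 0.6, 4 → best response ARC.
Node 3 against (LFU, Off): payoffs 1.6, 2.9 → best response ARC.
Node 3 against (LFU, LRU): payoffs 4.8, 4.2 → best response LFU.
Node 3 against (LFU, LFU): payoffs 3.3, 1.5 → best response LFU.
Mutual best responses: (LRU, LRU, LFU); (LFU, Off, ARC); (LFU, LFU, LFU).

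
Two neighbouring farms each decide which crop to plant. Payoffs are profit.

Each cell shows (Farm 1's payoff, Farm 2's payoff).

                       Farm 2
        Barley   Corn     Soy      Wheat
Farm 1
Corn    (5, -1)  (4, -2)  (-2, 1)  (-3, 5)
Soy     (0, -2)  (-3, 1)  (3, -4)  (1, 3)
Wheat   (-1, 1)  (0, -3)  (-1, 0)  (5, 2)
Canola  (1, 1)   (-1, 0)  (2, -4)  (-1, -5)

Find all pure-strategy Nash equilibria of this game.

Farm 1 against Barley: payoffs 5, 0, -1, 1 → best response Corn.
Farm 1 against Corn: payoffs 4, -3, 0, -1 → best response Corn.
Farm 1 against Soy: payoffs -2, 3, -1, 2 → best response Soy.
Farm 1 against Wheat: payoffs -3, 1, 5, -1 → best response Wheat.
Farm 2 against Corn: payoffs -1, -2, 1, 5 → best response Wheat.
Farm 2 against Soy: payoffs -2, 1, -4, 3 → best response Wheat.
Farm 2 against Wheat: payoffs 1, -3, 0, 2 → best response Wheat.
Farm 2 against Canola: payoffs 1, 0, -4, -5 → best response Barley.
Mutual best responses: (Wheat, Wheat).

The unique pure-strategy Nash equilibrium is (Wheat, Wheat).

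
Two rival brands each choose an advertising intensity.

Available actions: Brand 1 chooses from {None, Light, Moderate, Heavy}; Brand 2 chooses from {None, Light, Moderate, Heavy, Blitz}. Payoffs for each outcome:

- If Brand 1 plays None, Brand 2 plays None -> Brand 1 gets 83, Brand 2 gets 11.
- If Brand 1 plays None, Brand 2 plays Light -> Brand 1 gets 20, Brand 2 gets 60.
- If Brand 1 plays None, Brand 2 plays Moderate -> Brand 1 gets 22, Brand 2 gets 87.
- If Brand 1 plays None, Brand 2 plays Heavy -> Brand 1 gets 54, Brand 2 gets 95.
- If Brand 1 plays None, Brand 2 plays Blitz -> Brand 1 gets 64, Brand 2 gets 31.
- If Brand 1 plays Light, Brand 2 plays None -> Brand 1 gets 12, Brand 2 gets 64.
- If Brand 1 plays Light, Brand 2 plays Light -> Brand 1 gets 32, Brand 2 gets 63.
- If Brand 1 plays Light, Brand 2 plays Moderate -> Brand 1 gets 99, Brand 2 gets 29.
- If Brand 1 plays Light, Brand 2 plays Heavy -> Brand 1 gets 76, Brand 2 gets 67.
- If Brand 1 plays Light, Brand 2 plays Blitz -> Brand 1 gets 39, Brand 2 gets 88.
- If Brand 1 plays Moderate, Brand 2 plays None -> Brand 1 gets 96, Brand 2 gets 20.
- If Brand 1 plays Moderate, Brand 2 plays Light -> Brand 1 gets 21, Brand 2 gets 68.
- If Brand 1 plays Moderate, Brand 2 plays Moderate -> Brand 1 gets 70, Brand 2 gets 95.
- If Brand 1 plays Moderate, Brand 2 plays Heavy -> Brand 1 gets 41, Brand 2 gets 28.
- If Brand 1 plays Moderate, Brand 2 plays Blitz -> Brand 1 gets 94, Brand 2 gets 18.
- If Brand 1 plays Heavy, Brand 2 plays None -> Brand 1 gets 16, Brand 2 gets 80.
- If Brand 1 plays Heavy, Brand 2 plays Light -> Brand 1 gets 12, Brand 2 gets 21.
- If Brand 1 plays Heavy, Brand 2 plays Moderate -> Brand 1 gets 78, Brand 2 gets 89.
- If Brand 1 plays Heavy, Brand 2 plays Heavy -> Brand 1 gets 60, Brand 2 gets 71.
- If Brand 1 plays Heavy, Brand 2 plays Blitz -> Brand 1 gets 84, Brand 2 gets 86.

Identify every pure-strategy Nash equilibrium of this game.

Brand 1 against None: payoffs 83, 12, 96, 16 → best response Moderate.
Brand 1 against Light: payoffs 20, 32, 21, 12 → best response Light.
Brand 1 against Moderate: payoffs 22, 99, 70, 78 → best response Light.
Brand 1 against Heavy: payoffs 54, 76, 41, 60 → best response Light.
Brand 1 against Blitz: payoffs 64, 39, 94, 84 → best response Moderate.
Brand 2 against None: payoffs 11, 60, 87, 95, 31 → best response Heavy.
Brand 2 against Light: payoffs 64, 63, 29, 67, 88 → best response Blitz.
Brand 2 against Moderate: payoffs 20, 68, 95, 28, 18 → best response Moderate.
Brand 2 against Heavy: payoffs 80, 21, 89, 71, 86 → best response Moderate.
No profile is a mutual best response for all players.

No pure-strategy Nash equilibrium.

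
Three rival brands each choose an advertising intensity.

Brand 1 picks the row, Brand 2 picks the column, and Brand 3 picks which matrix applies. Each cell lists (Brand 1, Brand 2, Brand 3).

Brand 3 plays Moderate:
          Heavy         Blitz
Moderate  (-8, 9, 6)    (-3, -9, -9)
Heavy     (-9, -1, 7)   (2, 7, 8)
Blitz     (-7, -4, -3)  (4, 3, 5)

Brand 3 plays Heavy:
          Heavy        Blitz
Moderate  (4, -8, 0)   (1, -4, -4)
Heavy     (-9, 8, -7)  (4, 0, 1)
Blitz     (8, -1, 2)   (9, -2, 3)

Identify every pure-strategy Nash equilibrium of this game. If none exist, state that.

For each player, find the best response to each opponent profile; mutual best responses are the pure NE.
Brand 1 against (Heavy, Moderate): payoffs -8, -9, -7 → best response Blitz.
Brand 1 against (Heavy, Heavy): payoffs 4, -9, 8 → best response Blitz.
Brand 1 against (Blitz, Moderate): payoffs -3, 2, 4 → best response Blitz.
Brand 1 against (Blitz, Heavy): payoffs 1, 4, 9 → best response Blitz.
Brand 2 against (Moderate, Moderate): payoffs 9, -9 → best response Heavy.
Brand 2 against (Moderate, Heavy): payoffs -8, -4 → best response Blitz.
Brand 2 against (Heavy, Moderate): payoffs -1, 7 → best response Blitz.
Brand 2 against (Heavy, Heavy): payoffs 8, 0 → best response Heavy.
Brand 2 against (Blitz, Moderate): payoffs -4, 3 → best response Blitz.
Brand 2 against (Blitz, Heavy): payoffs -1, -2 → best response Heavy.
Brand 3 against (Moderate, Heavy): payoffs 6, 0 → best response Moderate.
Brand 3 against (Moderate, Blitz): payoffs -9, -4 → best response Heavy.
Brand 3 against (Heavy, Heavy): payoffs 7, -7 → best response Moderate.
Brand 3 against (Heavy, Blitz): payoffs 8, 1 → best response Moderate.
Brand 3 against (Blitz, Heavy): payoffs -3, 2 → best response Heavy.
Brand 3 against (Blitz, Blitz): payoffs 5, 3 → best response Moderate.
Mutual best responses: (Blitz, Heavy, Heavy); (Blitz, Blitz, Moderate).

The pure Nash equilibria are (Blitz, Heavy, Heavy), (Blitz, Blitz, Moderate).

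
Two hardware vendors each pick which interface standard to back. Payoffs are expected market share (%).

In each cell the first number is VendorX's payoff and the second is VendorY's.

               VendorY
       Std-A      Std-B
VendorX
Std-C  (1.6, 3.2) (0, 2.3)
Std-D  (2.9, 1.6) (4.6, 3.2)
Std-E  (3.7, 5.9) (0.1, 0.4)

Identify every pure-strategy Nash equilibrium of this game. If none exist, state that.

(Std-D, Std-B); (Std-E, Std-A)

VendorX against Std-A: payoffs 1.6, 2.9, 3.7 → best response Std-E.
VendorX against Std-B: payoffs 0, 4.6, 0.1 → best response Std-D.
VendorY against Std-C: payoffs 3.2, 2.3 → best response Std-A.
VendorY against Std-D: payoffs 1.6, 3.2 → best response Std-B.
VendorY against Std-E: payoffs 5.9, 0.4 → best response Std-A.
Mutual best responses: (Std-D, Std-B); (Std-E, Std-A).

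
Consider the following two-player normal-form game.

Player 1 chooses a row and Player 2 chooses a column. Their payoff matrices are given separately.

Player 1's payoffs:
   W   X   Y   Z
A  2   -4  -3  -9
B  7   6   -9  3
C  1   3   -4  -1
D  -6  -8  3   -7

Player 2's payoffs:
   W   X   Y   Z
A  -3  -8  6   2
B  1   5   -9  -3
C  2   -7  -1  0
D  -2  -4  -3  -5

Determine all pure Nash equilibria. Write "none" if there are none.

(A, W): Player 1 can switch to B (2 → 7). Not NE.
(A, X): Player 1 can switch to B (-4 → 6). Not NE.
(A, Y): Player 1 can switch to D (-3 → 3). Not NE.
(A, Z): Player 1 can switch to B (-9 → 3). Not NE.
(B, W): Player 2 can switch to X (1 → 5). Not NE.
(B, X): Player 1 gets 6, best alternative 3; Player 2 gets 5, best alternative 1. No profitable deviation — NE.
(B, Y): Player 1 can switch to A (-9 → -3). Not NE.
(B, Z): Player 2 can switch to W (-3 → 1). Not NE.
(C, W): Player 1 can switch to A (1 → 2). Not NE.
(C, X): Player 1 can switch to B (3 → 6). Not NE.
(C, Y): Player 1 can switch to A (-4 → -3). Not NE.
(The remaining 5 profiles each have a profitable deviation by the same check.)

(B, X)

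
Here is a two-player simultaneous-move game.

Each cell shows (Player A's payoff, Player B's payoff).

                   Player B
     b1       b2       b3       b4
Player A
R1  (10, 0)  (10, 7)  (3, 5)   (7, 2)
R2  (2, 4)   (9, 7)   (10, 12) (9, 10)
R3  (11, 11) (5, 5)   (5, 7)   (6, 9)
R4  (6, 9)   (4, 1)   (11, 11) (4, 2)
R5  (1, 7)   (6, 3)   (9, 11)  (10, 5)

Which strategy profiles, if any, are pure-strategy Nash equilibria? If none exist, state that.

Player A against b1: payoffs 10, 2, 11, 6, 1 → best response R3.
Player A against b2: payoffs 10, 9, 5, 4, 6 → best response R1.
Player A against b3: payoffs 3, 10, 5, 11, 9 → best response R4.
Player A against b4: payoffs 7, 9, 6, 4, 10 → best response R5.
Player B against R1: payoffs 0, 7, 5, 2 → best response b2.
Player B against R2: payoffs 4, 7, 12, 10 → best response b3.
Player B against R3: payoffs 11, 5, 7, 9 → best response b1.
Player B against R4: payoffs 9, 1, 11, 2 → best response b3.
Player B against R5: payoffs 7, 3, 11, 5 → best response b3.
Mutual best responses: (R1, b2); (R3, b1); (R4, b3).

(R1, b2), (R3, b1), (R4, b3)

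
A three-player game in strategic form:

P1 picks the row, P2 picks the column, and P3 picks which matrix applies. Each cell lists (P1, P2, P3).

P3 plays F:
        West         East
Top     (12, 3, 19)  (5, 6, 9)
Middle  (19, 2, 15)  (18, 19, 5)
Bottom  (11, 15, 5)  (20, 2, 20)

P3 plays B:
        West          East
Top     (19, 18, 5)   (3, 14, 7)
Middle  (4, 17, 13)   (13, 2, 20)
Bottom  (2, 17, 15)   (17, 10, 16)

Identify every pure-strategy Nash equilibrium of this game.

P1 against (West, F): payoffs 12, 19, 11 → best response Middle.
P1 against (West, B): payoffs 19, 4, 2 → best response Top.
P1 against (East, F): payoffs 5, 18, 20 → best response Bottom.
P1 against (East, B): payoffs 3, 13, 17 → best response Bottom.
P2 against (Top, F): payoffs 3, 6 → best response East.
P2 against (Top, B): payoffs 18, 14 → best response West.
P2 against (Middle, F): payoffs 2, 19 → best response East.
P2 against (Middle, B): payoffs 17, 2 → best response West.
P2 against (Bottom, F): payoffs 15, 2 → best response West.
P2 against (Bottom, B): payoffs 17, 10 → best response West.
P3 against (Top, West): payoffs 19, 5 → best response F.
P3 against (Top, East): payoffs 9, 7 → best response F.
P3 against (Middle, West): payoffs 15, 13 → best response F.
P3 against (Middle, East): payoffs 5, 20 → best response B.
P3 against (Bottom, West): payoffs 5, 15 → best response B.
P3 against (Bottom, East): payoffs 20, 16 → best response F.
No profile is a mutual best response for all players.

This game has no pure Nash equilibrium.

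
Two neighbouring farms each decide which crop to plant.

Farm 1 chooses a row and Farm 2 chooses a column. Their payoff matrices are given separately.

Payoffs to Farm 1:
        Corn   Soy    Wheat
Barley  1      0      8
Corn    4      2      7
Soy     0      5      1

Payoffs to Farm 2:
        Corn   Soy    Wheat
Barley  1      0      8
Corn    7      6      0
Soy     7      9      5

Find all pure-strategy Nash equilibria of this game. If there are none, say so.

Pure-strategy Nash equilibria: (Barley, Wheat); (Corn, Corn); (Soy, Soy)

For each player, find the best response to each opponent profile; mutual best responses are the pure NE.
Farm 1 against Corn: payoffs 1, 4, 0 → best response Corn.
Farm 1 against Soy: payoffs 0, 2, 5 → best response Soy.
Farm 1 against Wheat: payoffs 8, 7, 1 → best response Barley.
Farm 2 against Barley: payoffs 1, 0, 8 → best response Wheat.
Farm 2 against Corn: payoffs 7, 6, 0 → best response Corn.
Farm 2 against Soy: payoffs 7, 9, 5 → best response Soy.
Mutual best responses: (Barley, Wheat); (Corn, Corn); (Soy, Soy).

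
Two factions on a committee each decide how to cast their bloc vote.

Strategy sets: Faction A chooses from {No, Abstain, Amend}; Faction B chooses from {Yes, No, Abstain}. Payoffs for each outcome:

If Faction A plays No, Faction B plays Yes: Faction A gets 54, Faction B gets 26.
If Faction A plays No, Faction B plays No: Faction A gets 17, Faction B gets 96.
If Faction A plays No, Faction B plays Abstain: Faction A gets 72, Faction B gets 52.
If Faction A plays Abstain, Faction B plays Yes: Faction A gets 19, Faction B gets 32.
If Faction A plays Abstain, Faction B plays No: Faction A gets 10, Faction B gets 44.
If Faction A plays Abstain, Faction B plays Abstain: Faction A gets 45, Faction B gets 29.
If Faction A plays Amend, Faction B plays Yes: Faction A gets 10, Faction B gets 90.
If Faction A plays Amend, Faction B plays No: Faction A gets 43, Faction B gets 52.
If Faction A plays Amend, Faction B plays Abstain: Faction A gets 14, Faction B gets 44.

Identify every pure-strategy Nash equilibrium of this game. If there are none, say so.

This game has no pure Nash equilibrium.

(No, Yes): Faction B can switch to No (26 → 96). Not NE.
(No, No): Faction A can switch to Amend (17 → 43). Not NE.
(No, Abstain): Faction B can switch to No (52 → 96). Not NE.
(Abstain, Yes): Faction A can switch to No (19 → 54). Not NE.
(Abstain, No): Faction A can switch to No (10 → 17). Not NE.
(Abstain, Abstain): Faction A can switch to No (45 → 72). Not NE.
(Amend, Yes): Faction A can switch to No (10 → 54). Not NE.
(Amend, No): Faction B can switch to Yes (52 → 90). Not NE.
(Amend, Abstain): Faction A can switch to No (14 → 72). Not NE.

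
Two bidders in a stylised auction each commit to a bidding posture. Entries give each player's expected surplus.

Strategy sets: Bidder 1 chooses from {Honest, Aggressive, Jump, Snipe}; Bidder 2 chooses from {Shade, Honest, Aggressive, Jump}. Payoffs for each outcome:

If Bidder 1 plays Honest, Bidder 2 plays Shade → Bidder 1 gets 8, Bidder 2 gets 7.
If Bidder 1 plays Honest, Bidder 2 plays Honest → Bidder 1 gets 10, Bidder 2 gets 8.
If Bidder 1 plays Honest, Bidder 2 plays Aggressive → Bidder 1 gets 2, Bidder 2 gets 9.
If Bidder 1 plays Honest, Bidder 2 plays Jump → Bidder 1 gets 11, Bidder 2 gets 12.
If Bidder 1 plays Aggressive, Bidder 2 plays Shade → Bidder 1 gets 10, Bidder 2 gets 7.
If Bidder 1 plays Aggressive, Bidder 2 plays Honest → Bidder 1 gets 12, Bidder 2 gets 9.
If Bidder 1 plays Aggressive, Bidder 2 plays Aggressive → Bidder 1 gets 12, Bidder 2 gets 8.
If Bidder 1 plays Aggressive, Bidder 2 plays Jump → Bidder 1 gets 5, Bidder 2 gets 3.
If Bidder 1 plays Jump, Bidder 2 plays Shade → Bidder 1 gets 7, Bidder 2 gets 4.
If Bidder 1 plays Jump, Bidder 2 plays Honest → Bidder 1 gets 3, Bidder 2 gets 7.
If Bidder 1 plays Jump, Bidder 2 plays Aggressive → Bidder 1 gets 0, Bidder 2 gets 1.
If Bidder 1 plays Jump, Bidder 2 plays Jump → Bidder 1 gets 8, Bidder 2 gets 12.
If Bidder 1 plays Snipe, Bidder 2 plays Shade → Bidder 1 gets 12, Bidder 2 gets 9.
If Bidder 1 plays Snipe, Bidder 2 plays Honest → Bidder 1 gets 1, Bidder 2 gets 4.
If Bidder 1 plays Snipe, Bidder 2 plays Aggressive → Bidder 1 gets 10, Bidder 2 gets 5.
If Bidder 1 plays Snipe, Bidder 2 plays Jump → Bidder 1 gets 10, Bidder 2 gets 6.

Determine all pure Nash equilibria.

The pure Nash equilibria are (Honest, Jump), (Aggressive, Honest), (Snipe, Shade).

(Honest, Shade): Bidder 1 can switch to Aggressive (8 → 10). Not NE.
(Honest, Honest): Bidder 1 can switch to Aggressive (10 → 12). Not NE.
(Honest, Aggressive): Bidder 1 can switch to Aggressive (2 → 12). Not NE.
(Honest, Jump): Bidder 1 gets 11, best alternative 10; Bidder 2 gets 12, best alternative 9. No profitable deviation — NE.
(Aggressive, Shade): Bidder 1 can switch to Snipe (10 → 12). Not NE.
(Aggressive, Honest): Bidder 1 gets 12, best alternative 10; Bidder 2 gets 9, best alternative 8. No profitable deviation — NE.
(Aggressive, Aggressive): Bidder 2 can switch to Honest (8 → 9). Not NE.
(Aggressive, Jump): Bidder 1 can switch to Honest (5 → 11). Not NE.
(Jump, Shade): Bidder 1 can switch to Honest (7 → 8). Not NE.
(Jump, Honest): Bidder 1 can switch to Honest (3 → 10). Not NE.
(Jump, Aggressive): Bidder 1 can switch to Honest (0 → 2). Not NE.
(Jump, Jump): Bidder 1 can switch to Honest (8 → 11). Not NE.
(Snipe, Shade): Bidder 1 gets 12, best alternative 10; Bidder 2 gets 9, best alternative 6. No profitable deviation — NE.
(The remaining 3 profiles each have a profitable deviation by the same check.)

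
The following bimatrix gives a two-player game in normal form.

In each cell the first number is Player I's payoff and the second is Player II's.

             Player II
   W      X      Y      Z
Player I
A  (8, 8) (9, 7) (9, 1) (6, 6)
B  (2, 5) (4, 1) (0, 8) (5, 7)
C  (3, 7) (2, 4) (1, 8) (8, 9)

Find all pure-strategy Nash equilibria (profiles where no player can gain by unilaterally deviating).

The pure Nash equilibria are (A, W), (C, Z).

Mark each player's best response to every combination of opponents' strategies; a profile where every player is best-responding is a pure Nash equilibrium.
Player I against W: payoffs 8, 2, 3 → best response A.
Player I against X: payoffs 9, 4, 2 → best response A.
Player I against Y: payoffs 9, 0, 1 → best response A.
Player I against Z: payoffs 6, 5, 8 → best response C.
Player II against A: payoffs 8, 7, 1, 6 → best response W.
Player II against B: payoffs 5, 1, 8, 7 → best response Y.
Player II against C: payoffs 7, 4, 8, 9 → best response Z.
Mutual best responses: (A, W); (C, Z).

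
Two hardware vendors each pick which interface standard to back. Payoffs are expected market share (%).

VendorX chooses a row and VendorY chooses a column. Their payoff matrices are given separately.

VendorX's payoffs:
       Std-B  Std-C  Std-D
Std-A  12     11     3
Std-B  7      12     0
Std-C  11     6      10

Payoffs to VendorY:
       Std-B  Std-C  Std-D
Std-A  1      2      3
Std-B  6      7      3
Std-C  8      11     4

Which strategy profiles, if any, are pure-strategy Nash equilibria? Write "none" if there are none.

Pure NE: (Std-B, Std-C)

For each player, find the best response to each opponent profile; mutual best responses are the pure NE.
VendorX against Std-B: payoffs 12, 7, 11 → best response Std-A.
VendorX against Std-C: payoffs 11, 12, 6 → best response Std-B.
VendorX against Std-D: payoffs 3, 0, 10 → best response Std-C.
VendorY against Std-A: payoffs 1, 2, 3 → best response Std-D.
VendorY against Std-B: payoffs 6, 7, 3 → best response Std-C.
VendorY against Std-C: payoffs 8, 11, 4 → best response Std-C.
Mutual best responses: (Std-B, Std-C).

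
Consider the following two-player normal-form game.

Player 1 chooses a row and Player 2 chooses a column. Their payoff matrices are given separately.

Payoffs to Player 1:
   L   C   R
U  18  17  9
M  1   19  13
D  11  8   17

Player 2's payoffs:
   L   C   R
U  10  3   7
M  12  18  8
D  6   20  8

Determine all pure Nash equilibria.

Mark each player's best response to every combination of opponents' strategies; a profile where every player is best-responding is a pure Nash equilibrium.
Player 1 against L: payoffs 18, 1, 11 → best response U.
Player 1 against C: payoffs 17, 19, 8 → best response M.
Player 1 against R: payoffs 9, 13, 17 → best response D.
Player 2 against U: payoffs 10, 3, 7 → best response L.
Player 2 against M: payoffs 12, 18, 8 → best response C.
Player 2 against D: payoffs 6, 20, 8 → best response C.
Mutual best responses: (U, L); (M, C).

(U, L), (M, C)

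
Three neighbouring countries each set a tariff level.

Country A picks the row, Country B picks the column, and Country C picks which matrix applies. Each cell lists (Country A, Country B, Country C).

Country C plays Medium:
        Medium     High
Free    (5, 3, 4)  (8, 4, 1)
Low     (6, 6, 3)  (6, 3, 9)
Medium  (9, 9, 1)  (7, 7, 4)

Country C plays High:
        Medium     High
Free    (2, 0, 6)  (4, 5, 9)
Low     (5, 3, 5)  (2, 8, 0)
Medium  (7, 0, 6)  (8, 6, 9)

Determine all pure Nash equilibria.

Country A against (Medium, Medium): payoffs 5, 6, 9 → best response Medium.
Country A against (Medium, High): payoffs 2, 5, 7 → best response Medium.
Country A against (High, Medium): payoffs 8, 6, 7 → best response Free.
Country A against (High, High): payoffs 4, 2, 8 → best response Medium.
Country B against (Free, Medium): payoffs 3, 4 → best response High.
Country B against (Free, High): payoffs 0, 5 → best response High.
Country B against (Low, Medium): payoffs 6, 3 → best response Medium.
Country B against (Low, High): payoffs 3, 8 → best response High.
Country B against (Medium, Medium): payoffs 9, 7 → best response Medium.
Country B against (Medium, High): payoffs 0, 6 → best response High.
Country C against (Free, Medium): payoffs 4, 6 → best response High.
Country C against (Free, High): payoffs 1, 9 → best response High.
Country C against (Low, Medium): payoffs 3, 5 → best response High.
Country C against (Low, High): payoffs 9, 0 → best response Medium.
Country C against (Medium, Medium): payoffs 1, 6 → best response High.
Country C against (Medium, High): payoffs 4, 9 → best response High.
Mutual best responses: (Medium, High, High).

Pure NE: (Medium, High, High)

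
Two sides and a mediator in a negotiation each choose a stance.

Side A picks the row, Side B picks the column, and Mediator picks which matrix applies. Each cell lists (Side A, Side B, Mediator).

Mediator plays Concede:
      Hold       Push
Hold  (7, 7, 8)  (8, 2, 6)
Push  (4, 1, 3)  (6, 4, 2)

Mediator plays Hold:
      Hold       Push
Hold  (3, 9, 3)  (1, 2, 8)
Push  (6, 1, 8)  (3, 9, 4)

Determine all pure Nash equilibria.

The pure Nash equilibria are (Hold, Hold, Concede) and (Push, Push, Hold).

(Hold, Hold, Concede): Side A gets 7, best alternative 4; Side B gets 7, best alternative 2; Mediator gets 8, best alternative 3. No profitable deviation — NE.
(Hold, Hold, Hold): Side A can switch to Push (3 → 6). Not NE.
(Hold, Push, Concede): Side B can switch to Hold (2 → 7). Not NE.
(Hold, Push, Hold): Side A can switch to Push (1 → 3). Not NE.
(Push, Hold, Concede): Side A can switch to Hold (4 → 7). Not NE.
(Push, Hold, Hold): Side B can switch to Push (1 → 9). Not NE.
(Push, Push, Concede): Side A can switch to Hold (6 → 8). Not NE.
(Push, Push, Hold): Side A gets 3, best alternative 1; Side B gets 9, best alternative 1; Mediator gets 4, best alternative 2. No profitable deviation — NE.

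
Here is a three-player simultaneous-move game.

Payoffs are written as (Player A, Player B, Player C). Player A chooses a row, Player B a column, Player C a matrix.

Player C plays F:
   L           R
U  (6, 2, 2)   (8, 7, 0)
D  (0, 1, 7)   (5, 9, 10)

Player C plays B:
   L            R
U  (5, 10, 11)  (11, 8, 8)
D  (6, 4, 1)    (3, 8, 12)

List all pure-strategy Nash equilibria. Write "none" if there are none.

No pure-strategy Nash equilibrium.

(U, L, F): Player B can switch to R (2 → 7). Not NE.
(U, L, B): Player A can switch to D (5 → 6). Not NE.
(U, R, F): Player C can switch to B (0 → 8). Not NE.
(U, R, B): Player B can switch to L (8 → 10). Not NE.
(D, L, F): Player A can switch to U (0 → 6). Not NE.
(D, L, B): Player B can switch to R (4 → 8). Not NE.
(The remaining 2 profiles each have a profitable deviation by the same check.)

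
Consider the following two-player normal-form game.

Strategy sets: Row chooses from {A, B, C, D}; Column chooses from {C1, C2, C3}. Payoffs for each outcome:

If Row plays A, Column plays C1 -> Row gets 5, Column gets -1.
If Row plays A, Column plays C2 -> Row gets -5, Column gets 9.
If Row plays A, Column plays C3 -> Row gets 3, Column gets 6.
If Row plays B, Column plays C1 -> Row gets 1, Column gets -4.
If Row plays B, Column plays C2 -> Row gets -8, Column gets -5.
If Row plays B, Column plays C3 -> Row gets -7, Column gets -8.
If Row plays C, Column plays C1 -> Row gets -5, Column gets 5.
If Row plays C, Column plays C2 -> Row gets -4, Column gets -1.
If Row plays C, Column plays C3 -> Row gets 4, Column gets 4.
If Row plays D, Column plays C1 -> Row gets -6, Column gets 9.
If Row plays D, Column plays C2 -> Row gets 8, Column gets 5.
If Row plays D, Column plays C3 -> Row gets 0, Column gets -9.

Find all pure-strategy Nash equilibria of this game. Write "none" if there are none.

No pure-strategy Nash equilibrium.

Check each profile: it is a Nash equilibrium iff no player can strictly gain by switching unilaterally.
(A, C1): Column can switch to C2 (-1 → 9). Not NE.
(A, C2): Row can switch to C (-5 → -4). Not NE.
(A, C3): Row can switch to C (3 → 4). Not NE.
(B, C1): Row can switch to A (1 → 5). Not NE.
(B, C2): Row can switch to A (-8 → -5). Not NE.
(B, C3): Row can switch to A (-7 → 3). Not NE.
(C, C1): Row can switch to A (-5 → 5). Not NE.
(C, C2): Row can switch to D (-4 → 8). Not NE.
(C, C3): Column can switch to C1 (4 → 5). Not NE.
(D, C1): Row can switch to A (-6 → 5). Not NE.
(D, C2): Column can switch to C1 (5 → 9). Not NE.
(D, C3): Row can switch to A (0 → 3). Not NE.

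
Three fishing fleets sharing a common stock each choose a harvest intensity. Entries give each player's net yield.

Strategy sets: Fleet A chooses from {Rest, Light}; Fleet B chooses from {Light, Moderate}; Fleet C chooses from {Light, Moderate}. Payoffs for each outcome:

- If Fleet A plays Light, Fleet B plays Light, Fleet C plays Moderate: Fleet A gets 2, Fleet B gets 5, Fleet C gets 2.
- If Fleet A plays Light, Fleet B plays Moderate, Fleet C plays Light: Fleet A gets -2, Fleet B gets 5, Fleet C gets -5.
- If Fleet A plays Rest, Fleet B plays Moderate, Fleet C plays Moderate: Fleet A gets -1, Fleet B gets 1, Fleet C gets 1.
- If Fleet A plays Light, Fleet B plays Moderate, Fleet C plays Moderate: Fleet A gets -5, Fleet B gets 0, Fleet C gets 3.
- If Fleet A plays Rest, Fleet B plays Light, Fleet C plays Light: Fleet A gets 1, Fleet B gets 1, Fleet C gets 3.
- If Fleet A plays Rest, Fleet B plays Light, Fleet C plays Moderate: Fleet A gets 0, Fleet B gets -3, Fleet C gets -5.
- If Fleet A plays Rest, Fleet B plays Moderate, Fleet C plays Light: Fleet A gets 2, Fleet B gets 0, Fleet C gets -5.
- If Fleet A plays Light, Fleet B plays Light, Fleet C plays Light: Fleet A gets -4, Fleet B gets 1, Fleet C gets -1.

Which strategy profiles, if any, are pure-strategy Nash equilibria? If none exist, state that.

Mark each player's best response to every combination of opponents' strategies; a profile where every player is best-responding is a pure Nash equilibrium.
Fleet A against (Light, Light): payoffs 1, -4 → best response Rest.
Fleet A against (Light, Moderate): payoffs 0, 2 → best response Light.
Fleet A against (Moderate, Light): payoffs 2, -2 → best response Rest.
Fleet A against (Moderate, Moderate): payoffs -1, -5 → best response Rest.
Fleet B against (Rest, Light): payoffs 1, 0 → best response Light.
Fleet B against (Rest, Moderate): payoffs -3, 1 → best response Moderate.
Fleet B against (Light, Light): payoffs 1, 5 → best response Moderate.
Fleet B against (Light, Moderate): payoffs 5, 0 → best response Light.
Fleet C against (Rest, Light): payoffs 3, -5 → best response Light.
Fleet C against (Rest, Moderate): payoffs -5, 1 → best response Moderate.
Fleet C against (Light, Light): payoffs -1, 2 → best response Moderate.
Fleet C against (Light, Moderate): payoffs -5, 3 → best response Moderate.
Mutual best responses: (Rest, Light, Light); (Rest, Moderate, Moderate); (Light, Light, Moderate).

Pure-strategy Nash equilibria: (Rest, Light, Light) and (Rest, Moderate, Moderate) and (Light, Light, Moderate)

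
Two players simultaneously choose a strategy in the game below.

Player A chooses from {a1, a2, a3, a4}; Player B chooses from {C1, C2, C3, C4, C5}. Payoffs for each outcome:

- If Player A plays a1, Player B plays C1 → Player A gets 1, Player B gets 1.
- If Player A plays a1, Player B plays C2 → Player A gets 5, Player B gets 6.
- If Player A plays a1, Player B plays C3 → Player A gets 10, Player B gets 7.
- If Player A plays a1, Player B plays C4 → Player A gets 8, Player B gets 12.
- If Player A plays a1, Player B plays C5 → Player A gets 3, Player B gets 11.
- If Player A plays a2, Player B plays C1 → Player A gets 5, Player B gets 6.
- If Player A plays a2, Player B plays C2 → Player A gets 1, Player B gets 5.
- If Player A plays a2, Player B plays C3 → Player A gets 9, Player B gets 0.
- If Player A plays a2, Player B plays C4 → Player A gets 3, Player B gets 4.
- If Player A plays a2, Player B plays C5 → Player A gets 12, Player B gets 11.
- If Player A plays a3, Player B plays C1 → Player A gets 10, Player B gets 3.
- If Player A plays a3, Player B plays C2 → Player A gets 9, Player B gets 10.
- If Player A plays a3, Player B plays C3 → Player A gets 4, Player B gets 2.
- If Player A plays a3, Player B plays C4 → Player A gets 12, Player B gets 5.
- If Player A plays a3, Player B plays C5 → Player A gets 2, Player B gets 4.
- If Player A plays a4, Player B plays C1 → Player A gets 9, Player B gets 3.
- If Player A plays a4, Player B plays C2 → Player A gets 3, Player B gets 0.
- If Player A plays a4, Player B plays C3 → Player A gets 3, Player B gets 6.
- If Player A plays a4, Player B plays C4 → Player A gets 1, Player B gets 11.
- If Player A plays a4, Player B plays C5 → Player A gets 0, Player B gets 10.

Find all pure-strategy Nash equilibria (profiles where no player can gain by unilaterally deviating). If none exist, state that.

Player A against C1: payoffs 1, 5, 10, 9 → best response a3.
Player A against C2: payoffs 5, 1, 9, 3 → best response a3.
Player A against C3: payoffs 10, 9, 4, 3 → best response a1.
Player A against C4: payoffs 8, 3, 12, 1 → best response a3.
Player A against C5: payoffs 3, 12, 2, 0 → best response a2.
Player B against a1: payoffs 1, 6, 7, 12, 11 → best response C4.
Player B against a2: payoffs 6, 5, 0, 4, 11 → best response C5.
Player B against a3: payoffs 3, 10, 2, 5, 4 → best response C2.
Player B against a4: payoffs 3, 0, 6, 11, 10 → best response C4.
Mutual best responses: (a2, C5); (a3, C2).

Pure-strategy Nash equilibria: (a2, C5), (a3, C2)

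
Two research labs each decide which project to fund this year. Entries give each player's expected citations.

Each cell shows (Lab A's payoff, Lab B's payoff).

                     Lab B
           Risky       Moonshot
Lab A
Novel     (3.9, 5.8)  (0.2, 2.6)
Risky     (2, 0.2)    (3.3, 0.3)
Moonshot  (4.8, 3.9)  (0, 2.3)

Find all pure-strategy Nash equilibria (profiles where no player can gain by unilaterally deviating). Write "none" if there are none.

For each strategy profile, look for a profitable unilateral deviation.
(Novel, Risky): Lab A can switch to Moonshot (3.9 → 4.8). Not NE.
(Novel, Moonshot): Lab A can switch to Risky (0.2 → 3.3). Not NE.
(Risky, Risky): Lab A can switch to Novel (2 → 3.9). Not NE.
(Risky, Moonshot): Lab A gets 3.3, best alternative 0.2; Lab B gets 0.3, best alternative 0.2. No profitable deviation — NE.
(Moonshot, Risky): Lab A gets 4.8, best alternative 3.9; Lab B gets 3.9, best alternative 2.3. No profitable deviation — NE.
(Moonshot, Moonshot): Lab A can switch to Novel (0 → 0.2). Not NE.

Pure-strategy Nash equilibria: (Risky, Moonshot); (Moonshot, Risky)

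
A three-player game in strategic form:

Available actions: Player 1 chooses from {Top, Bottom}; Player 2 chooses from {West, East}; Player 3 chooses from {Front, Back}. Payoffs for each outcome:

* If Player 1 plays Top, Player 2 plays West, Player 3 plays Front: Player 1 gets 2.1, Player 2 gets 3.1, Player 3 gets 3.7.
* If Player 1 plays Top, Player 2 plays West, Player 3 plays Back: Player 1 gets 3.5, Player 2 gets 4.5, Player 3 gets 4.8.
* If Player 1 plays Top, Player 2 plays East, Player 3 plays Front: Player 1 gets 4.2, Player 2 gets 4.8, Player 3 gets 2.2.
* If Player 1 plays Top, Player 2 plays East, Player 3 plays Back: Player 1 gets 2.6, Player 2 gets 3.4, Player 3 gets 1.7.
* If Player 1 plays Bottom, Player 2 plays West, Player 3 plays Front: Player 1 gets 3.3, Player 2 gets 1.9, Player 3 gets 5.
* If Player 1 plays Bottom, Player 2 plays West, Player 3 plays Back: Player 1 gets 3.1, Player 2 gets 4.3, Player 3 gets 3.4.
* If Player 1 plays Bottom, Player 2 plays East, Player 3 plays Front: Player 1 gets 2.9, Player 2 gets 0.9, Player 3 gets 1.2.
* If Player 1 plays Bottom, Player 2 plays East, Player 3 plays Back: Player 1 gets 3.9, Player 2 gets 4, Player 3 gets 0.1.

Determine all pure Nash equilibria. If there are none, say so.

(Top, West, Back) and (Top, East, Front) and (Bottom, West, Front)

Check each profile: it is a Nash equilibrium iff no player can strictly gain by switching unilaterally.
(Top, West, Front): Player 1 can switch to Bottom (2.1 → 3.3). Not NE.
(Top, West, Back): Player 1 gets 3.5, best alternative 3.1; Player 2 gets 4.5, best alternative 3.4; Player 3 gets 4.8, best alternative 3.7. No profitable deviation — NE.
(Top, East, Front): Player 1 gets 4.2, best alternative 2.9; Player 2 gets 4.8, best alternative 3.1; Player 3 gets 2.2, best alternative 1.7. No profitable deviation — NE.
(Top, East, Back): Player 1 can switch to Bottom (2.6 → 3.9). Not NE.
(Bottom, West, Front): Player 1 gets 3.3, best alternative 2.1; Player 2 gets 1.9, best alternative 0.9; Player 3 gets 5, best alternative 3.4. No profitable deviation — NE.
(Bottom, West, Back): Player 1 can switch to Top (3.1 → 3.5). Not NE.
(Bottom, East, Front): Player 1 can switch to Top (2.9 → 4.2). Not NE.
(Bottom, East, Back): Player 2 can switch to West (4 → 4.3). Not NE.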